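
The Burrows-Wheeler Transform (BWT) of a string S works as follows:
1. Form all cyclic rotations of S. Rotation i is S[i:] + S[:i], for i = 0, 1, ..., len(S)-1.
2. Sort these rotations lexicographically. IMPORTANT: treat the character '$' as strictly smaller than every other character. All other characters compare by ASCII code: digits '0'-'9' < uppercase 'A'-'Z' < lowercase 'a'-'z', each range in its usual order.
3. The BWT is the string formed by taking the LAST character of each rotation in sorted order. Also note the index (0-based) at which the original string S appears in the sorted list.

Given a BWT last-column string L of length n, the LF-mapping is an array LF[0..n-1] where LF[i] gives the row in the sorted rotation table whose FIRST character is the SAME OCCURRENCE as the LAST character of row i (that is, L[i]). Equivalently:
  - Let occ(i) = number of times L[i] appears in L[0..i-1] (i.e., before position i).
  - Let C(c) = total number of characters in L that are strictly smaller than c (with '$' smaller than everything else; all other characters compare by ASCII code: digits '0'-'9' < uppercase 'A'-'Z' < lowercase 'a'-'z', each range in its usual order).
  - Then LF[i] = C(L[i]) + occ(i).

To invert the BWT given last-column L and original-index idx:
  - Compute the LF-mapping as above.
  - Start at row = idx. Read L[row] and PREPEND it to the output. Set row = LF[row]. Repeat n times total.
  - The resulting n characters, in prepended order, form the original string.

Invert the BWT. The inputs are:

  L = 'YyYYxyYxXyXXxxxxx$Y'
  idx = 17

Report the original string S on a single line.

LF mapping: 4 16 5 6 9 17 7 10 1 18 2 3 11 12 13 14 15 0 8
Walk LF starting at row 17, prepending L[row]:
  step 1: row=17, L[17]='$', prepend. Next row=LF[17]=0
  step 2: row=0, L[0]='Y', prepend. Next row=LF[0]=4
  step 3: row=4, L[4]='x', prepend. Next row=LF[4]=9
  step 4: row=9, L[9]='y', prepend. Next row=LF[9]=18
  step 5: row=18, L[18]='Y', prepend. Next row=LF[18]=8
  step 6: row=8, L[8]='X', prepend. Next row=LF[8]=1
  step 7: row=1, L[1]='y', prepend. Next row=LF[1]=16
  step 8: row=16, L[16]='x', prepend. Next row=LF[16]=15
  step 9: row=15, L[15]='x', prepend. Next row=LF[15]=14
  step 10: row=14, L[14]='x', prepend. Next row=LF[14]=13
  step 11: row=13, L[13]='x', prepend. Next row=LF[13]=12
  step 12: row=12, L[12]='x', prepend. Next row=LF[12]=11
  step 13: row=11, L[11]='X', prepend. Next row=LF[11]=3
  step 14: row=3, L[3]='Y', prepend. Next row=LF[3]=6
  step 15: row=6, L[6]='Y', prepend. Next row=LF[6]=7
  step 16: row=7, L[7]='x', prepend. Next row=LF[7]=10
  step 17: row=10, L[10]='X', prepend. Next row=LF[10]=2
  step 18: row=2, L[2]='Y', prepend. Next row=LF[2]=5
  step 19: row=5, L[5]='y', prepend. Next row=LF[5]=17
Reversed output: yYXxYYXxxxxxyXYyxY$

Answer: yYXxYYXxxxxxyXYyxY$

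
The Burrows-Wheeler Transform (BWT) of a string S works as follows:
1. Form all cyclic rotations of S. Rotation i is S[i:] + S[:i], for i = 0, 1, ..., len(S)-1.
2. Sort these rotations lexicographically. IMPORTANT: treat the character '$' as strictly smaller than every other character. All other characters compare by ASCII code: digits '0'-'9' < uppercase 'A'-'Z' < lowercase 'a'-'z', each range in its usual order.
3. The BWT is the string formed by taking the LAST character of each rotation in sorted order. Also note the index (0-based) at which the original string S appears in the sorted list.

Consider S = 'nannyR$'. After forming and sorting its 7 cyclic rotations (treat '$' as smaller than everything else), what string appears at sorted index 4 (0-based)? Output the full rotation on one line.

All 7 rotations (rotation i = S[i:]+S[:i]):
  rot[0] = nannyR$
  rot[1] = annyR$n
  rot[2] = nnyR$na
  rot[3] = nyR$nan
  rot[4] = yR$nann
  rot[5] = R$nanny
  rot[6] = $nannyR
Sorted (with $ < everything):
  sorted[0] = $nannyR
  sorted[1] = R$nanny
  sorted[2] = annyR$n
  sorted[3] = nannyR$
  sorted[4] = nnyR$na
  sorted[5] = nyR$nan
  sorted[6] = yR$nann
sorted[4] = nnyR$na

Answer: nnyR$na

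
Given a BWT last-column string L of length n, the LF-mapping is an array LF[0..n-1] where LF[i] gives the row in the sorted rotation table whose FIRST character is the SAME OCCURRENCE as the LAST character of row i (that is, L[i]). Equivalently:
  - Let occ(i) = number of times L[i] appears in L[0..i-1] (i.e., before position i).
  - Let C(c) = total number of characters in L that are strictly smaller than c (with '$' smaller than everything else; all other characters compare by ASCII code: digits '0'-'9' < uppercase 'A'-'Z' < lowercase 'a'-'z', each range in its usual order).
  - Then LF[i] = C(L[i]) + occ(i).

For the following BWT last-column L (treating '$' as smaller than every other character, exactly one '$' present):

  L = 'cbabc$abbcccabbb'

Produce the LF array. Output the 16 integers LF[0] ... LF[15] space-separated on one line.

Answer: 11 4 1 5 12 0 2 6 7 13 14 15 3 8 9 10

Derivation:
Char counts: '$':1, 'a':3, 'b':7, 'c':5
C (first-col start): C('$')=0, C('a')=1, C('b')=4, C('c')=11
L[0]='c': occ=0, LF[0]=C('c')+0=11+0=11
L[1]='b': occ=0, LF[1]=C('b')+0=4+0=4
L[2]='a': occ=0, LF[2]=C('a')+0=1+0=1
L[3]='b': occ=1, LF[3]=C('b')+1=4+1=5
L[4]='c': occ=1, LF[4]=C('c')+1=11+1=12
L[5]='$': occ=0, LF[5]=C('$')+0=0+0=0
L[6]='a': occ=1, LF[6]=C('a')+1=1+1=2
L[7]='b': occ=2, LF[7]=C('b')+2=4+2=6
L[8]='b': occ=3, LF[8]=C('b')+3=4+3=7
L[9]='c': occ=2, LF[9]=C('c')+2=11+2=13
L[10]='c': occ=3, LF[10]=C('c')+3=11+3=14
L[11]='c': occ=4, LF[11]=C('c')+4=11+4=15
L[12]='a': occ=2, LF[12]=C('a')+2=1+2=3
L[13]='b': occ=4, LF[13]=C('b')+4=4+4=8
L[14]='b': occ=5, LF[14]=C('b')+5=4+5=9
L[15]='b': occ=6, LF[15]=C('b')+6=4+6=10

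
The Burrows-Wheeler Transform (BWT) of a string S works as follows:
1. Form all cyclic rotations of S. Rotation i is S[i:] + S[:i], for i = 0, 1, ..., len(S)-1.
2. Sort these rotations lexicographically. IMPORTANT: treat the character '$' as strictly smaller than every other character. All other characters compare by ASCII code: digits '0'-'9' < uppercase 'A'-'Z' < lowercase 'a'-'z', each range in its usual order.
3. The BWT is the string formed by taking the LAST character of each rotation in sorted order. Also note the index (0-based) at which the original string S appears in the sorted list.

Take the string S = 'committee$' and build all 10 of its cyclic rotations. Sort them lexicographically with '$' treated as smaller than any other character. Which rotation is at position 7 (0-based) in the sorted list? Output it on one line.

Answer: ommittee$c

Derivation:
All 10 rotations (rotation i = S[i:]+S[:i]):
  rot[0] = committee$
  rot[1] = ommittee$c
  rot[2] = mmittee$co
  rot[3] = mittee$com
  rot[4] = ittee$comm
  rot[5] = ttee$commi
  rot[6] = tee$commit
  rot[7] = ee$committ
  rot[8] = e$committe
  rot[9] = $committee
Sorted (with $ < everything):
  sorted[0] = $committee
  sorted[1] = committee$
  sorted[2] = e$committe
  sorted[3] = ee$committ
  sorted[4] = ittee$comm
  sorted[5] = mittee$com
  sorted[6] = mmittee$co
  sorted[7] = ommittee$c
  sorted[8] = tee$commit
  sorted[9] = ttee$commi
sorted[7] = ommittee$c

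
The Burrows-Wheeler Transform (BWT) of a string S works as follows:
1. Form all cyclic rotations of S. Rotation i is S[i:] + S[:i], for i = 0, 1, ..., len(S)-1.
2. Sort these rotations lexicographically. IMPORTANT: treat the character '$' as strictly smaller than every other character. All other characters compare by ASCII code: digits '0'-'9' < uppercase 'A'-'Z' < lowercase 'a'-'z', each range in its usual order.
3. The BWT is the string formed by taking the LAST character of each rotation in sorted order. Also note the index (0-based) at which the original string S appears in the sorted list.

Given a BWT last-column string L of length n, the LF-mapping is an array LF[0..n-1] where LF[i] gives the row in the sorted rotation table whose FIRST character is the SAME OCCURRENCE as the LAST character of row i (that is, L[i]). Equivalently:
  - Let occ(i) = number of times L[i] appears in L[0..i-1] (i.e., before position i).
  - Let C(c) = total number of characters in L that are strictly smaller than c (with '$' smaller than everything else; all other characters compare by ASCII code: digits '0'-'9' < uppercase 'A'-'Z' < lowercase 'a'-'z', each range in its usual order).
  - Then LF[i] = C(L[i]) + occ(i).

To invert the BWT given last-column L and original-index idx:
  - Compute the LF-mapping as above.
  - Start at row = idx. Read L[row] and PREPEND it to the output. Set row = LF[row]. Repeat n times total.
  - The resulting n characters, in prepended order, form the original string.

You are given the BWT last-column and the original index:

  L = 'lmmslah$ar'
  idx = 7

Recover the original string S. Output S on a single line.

LF mapping: 4 6 7 9 5 1 3 0 2 8
Walk LF starting at row 7, prepending L[row]:
  step 1: row=7, L[7]='$', prepend. Next row=LF[7]=0
  step 2: row=0, L[0]='l', prepend. Next row=LF[0]=4
  step 3: row=4, L[4]='l', prepend. Next row=LF[4]=5
  step 4: row=5, L[5]='a', prepend. Next row=LF[5]=1
  step 5: row=1, L[1]='m', prepend. Next row=LF[1]=6
  step 6: row=6, L[6]='h', prepend. Next row=LF[6]=3
  step 7: row=3, L[3]='s', prepend. Next row=LF[3]=9
  step 8: row=9, L[9]='r', prepend. Next row=LF[9]=8
  step 9: row=8, L[8]='a', prepend. Next row=LF[8]=2
  step 10: row=2, L[2]='m', prepend. Next row=LF[2]=7
Reversed output: marshmall$

Answer: marshmall$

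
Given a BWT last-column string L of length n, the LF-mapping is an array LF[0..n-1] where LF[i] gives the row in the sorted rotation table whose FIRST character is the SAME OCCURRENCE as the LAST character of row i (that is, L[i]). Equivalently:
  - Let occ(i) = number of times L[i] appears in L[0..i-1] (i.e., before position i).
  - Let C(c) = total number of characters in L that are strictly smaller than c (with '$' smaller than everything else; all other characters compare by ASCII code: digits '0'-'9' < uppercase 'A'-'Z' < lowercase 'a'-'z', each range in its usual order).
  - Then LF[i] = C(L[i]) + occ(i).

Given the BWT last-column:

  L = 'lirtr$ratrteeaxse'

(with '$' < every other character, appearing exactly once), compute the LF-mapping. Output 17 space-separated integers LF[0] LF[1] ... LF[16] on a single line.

Answer: 7 6 8 13 9 0 10 1 14 11 15 3 4 2 16 12 5

Derivation:
Char counts: '$':1, 'a':2, 'e':3, 'i':1, 'l':1, 'r':4, 's':1, 't':3, 'x':1
C (first-col start): C('$')=0, C('a')=1, C('e')=3, C('i')=6, C('l')=7, C('r')=8, C('s')=12, C('t')=13, C('x')=16
L[0]='l': occ=0, LF[0]=C('l')+0=7+0=7
L[1]='i': occ=0, LF[1]=C('i')+0=6+0=6
L[2]='r': occ=0, LF[2]=C('r')+0=8+0=8
L[3]='t': occ=0, LF[3]=C('t')+0=13+0=13
L[4]='r': occ=1, LF[4]=C('r')+1=8+1=9
L[5]='$': occ=0, LF[5]=C('$')+0=0+0=0
L[6]='r': occ=2, LF[6]=C('r')+2=8+2=10
L[7]='a': occ=0, LF[7]=C('a')+0=1+0=1
L[8]='t': occ=1, LF[8]=C('t')+1=13+1=14
L[9]='r': occ=3, LF[9]=C('r')+3=8+3=11
L[10]='t': occ=2, LF[10]=C('t')+2=13+2=15
L[11]='e': occ=0, LF[11]=C('e')+0=3+0=3
L[12]='e': occ=1, LF[12]=C('e')+1=3+1=4
L[13]='a': occ=1, LF[13]=C('a')+1=1+1=2
L[14]='x': occ=0, LF[14]=C('x')+0=16+0=16
L[15]='s': occ=0, LF[15]=C('s')+0=12+0=12
L[16]='e': occ=2, LF[16]=C('e')+2=3+2=5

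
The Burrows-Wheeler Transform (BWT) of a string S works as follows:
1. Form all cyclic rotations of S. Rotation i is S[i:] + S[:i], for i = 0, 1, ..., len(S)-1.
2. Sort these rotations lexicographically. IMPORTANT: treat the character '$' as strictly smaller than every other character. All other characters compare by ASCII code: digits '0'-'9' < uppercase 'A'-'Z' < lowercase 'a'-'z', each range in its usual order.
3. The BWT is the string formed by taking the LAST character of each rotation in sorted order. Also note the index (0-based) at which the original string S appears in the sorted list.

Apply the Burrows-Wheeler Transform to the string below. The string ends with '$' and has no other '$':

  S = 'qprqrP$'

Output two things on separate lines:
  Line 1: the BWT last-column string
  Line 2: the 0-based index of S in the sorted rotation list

Answer: Prq$rqp
3

Derivation:
All 7 rotations (rotation i = S[i:]+S[:i]):
  rot[0] = qprqrP$
  rot[1] = prqrP$q
  rot[2] = rqrP$qp
  rot[3] = qrP$qpr
  rot[4] = rP$qprq
  rot[5] = P$qprqr
  rot[6] = $qprqrP
Sorted (with $ < everything):
  sorted[0] = $qprqrP  (last char: 'P')
  sorted[1] = P$qprqr  (last char: 'r')
  sorted[2] = prqrP$q  (last char: 'q')
  sorted[3] = qprqrP$  (last char: '$')
  sorted[4] = qrP$qpr  (last char: 'r')
  sorted[5] = rP$qprq  (last char: 'q')
  sorted[6] = rqrP$qp  (last char: 'p')
Last column: Prq$rqp
Original string S is at sorted index 3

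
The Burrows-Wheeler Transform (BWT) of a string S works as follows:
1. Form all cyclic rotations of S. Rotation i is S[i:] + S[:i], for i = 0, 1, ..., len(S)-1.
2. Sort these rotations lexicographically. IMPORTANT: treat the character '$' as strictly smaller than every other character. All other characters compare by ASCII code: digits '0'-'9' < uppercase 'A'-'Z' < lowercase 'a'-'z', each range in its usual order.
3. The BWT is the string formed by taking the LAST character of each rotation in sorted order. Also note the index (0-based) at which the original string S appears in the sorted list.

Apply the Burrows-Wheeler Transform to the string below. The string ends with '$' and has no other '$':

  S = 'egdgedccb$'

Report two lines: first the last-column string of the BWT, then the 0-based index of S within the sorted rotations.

Answer: bccdegg$ed
7

Derivation:
All 10 rotations (rotation i = S[i:]+S[:i]):
  rot[0] = egdgedccb$
  rot[1] = gdgedccb$e
  rot[2] = dgedccb$eg
  rot[3] = gedccb$egd
  rot[4] = edccb$egdg
  rot[5] = dccb$egdge
  rot[6] = ccb$egdged
  rot[7] = cb$egdgedc
  rot[8] = b$egdgedcc
  rot[9] = $egdgedccb
Sorted (with $ < everything):
  sorted[0] = $egdgedccb  (last char: 'b')
  sorted[1] = b$egdgedcc  (last char: 'c')
  sorted[2] = cb$egdgedc  (last char: 'c')
  sorted[3] = ccb$egdged  (last char: 'd')
  sorted[4] = dccb$egdge  (last char: 'e')
  sorted[5] = dgedccb$eg  (last char: 'g')
  sorted[6] = edccb$egdg  (last char: 'g')
  sorted[7] = egdgedccb$  (last char: '$')
  sorted[8] = gdgedccb$e  (last char: 'e')
  sorted[9] = gedccb$egd  (last char: 'd')
Last column: bccdegg$ed
Original string S is at sorted index 7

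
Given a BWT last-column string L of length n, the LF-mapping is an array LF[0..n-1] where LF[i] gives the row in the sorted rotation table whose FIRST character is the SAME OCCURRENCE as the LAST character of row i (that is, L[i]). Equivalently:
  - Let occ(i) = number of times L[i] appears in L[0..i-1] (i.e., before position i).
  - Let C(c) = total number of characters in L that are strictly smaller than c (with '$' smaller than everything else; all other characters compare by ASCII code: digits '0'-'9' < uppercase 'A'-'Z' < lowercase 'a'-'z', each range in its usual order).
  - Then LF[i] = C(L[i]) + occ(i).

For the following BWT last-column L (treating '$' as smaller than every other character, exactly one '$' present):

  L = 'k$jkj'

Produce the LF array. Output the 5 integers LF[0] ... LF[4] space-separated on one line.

Answer: 3 0 1 4 2

Derivation:
Char counts: '$':1, 'j':2, 'k':2
C (first-col start): C('$')=0, C('j')=1, C('k')=3
L[0]='k': occ=0, LF[0]=C('k')+0=3+0=3
L[1]='$': occ=0, LF[1]=C('$')+0=0+0=0
L[2]='j': occ=0, LF[2]=C('j')+0=1+0=1
L[3]='k': occ=1, LF[3]=C('k')+1=3+1=4
L[4]='j': occ=1, LF[4]=C('j')+1=1+1=2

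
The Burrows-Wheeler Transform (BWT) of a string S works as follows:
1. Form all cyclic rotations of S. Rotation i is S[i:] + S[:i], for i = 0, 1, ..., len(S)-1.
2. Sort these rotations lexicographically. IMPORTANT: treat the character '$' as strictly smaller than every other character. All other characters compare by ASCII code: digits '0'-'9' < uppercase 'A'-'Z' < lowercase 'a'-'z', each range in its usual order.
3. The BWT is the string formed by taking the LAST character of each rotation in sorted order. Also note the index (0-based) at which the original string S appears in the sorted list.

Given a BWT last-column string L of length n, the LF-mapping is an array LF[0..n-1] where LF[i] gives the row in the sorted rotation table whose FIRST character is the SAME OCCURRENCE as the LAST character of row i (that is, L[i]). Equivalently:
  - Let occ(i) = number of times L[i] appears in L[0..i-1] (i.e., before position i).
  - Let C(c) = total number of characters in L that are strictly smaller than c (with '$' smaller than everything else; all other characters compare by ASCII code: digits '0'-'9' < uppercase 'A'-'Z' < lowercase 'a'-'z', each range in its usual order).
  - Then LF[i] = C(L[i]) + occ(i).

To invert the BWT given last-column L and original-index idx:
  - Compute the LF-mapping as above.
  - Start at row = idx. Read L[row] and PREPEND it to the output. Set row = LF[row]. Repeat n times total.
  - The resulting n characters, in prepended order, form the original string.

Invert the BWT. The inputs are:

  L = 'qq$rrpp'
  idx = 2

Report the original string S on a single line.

LF mapping: 3 4 0 5 6 1 2
Walk LF starting at row 2, prepending L[row]:
  step 1: row=2, L[2]='$', prepend. Next row=LF[2]=0
  step 2: row=0, L[0]='q', prepend. Next row=LF[0]=3
  step 3: row=3, L[3]='r', prepend. Next row=LF[3]=5
  step 4: row=5, L[5]='p', prepend. Next row=LF[5]=1
  step 5: row=1, L[1]='q', prepend. Next row=LF[1]=4
  step 6: row=4, L[4]='r', prepend. Next row=LF[4]=6
  step 7: row=6, L[6]='p', prepend. Next row=LF[6]=2
Reversed output: prqprq$

Answer: prqprq$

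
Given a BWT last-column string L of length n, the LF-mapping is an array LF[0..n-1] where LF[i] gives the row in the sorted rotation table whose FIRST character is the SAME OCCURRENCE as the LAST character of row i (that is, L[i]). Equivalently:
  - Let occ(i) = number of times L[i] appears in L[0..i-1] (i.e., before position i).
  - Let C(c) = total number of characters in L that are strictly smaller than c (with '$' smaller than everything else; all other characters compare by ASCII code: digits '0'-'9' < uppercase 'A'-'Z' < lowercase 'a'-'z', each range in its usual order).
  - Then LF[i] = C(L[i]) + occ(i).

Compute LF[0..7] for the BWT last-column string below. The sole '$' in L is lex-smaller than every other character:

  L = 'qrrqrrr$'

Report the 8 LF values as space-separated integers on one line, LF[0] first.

Char counts: '$':1, 'q':2, 'r':5
C (first-col start): C('$')=0, C('q')=1, C('r')=3
L[0]='q': occ=0, LF[0]=C('q')+0=1+0=1
L[1]='r': occ=0, LF[1]=C('r')+0=3+0=3
L[2]='r': occ=1, LF[2]=C('r')+1=3+1=4
L[3]='q': occ=1, LF[3]=C('q')+1=1+1=2
L[4]='r': occ=2, LF[4]=C('r')+2=3+2=5
L[5]='r': occ=3, LF[5]=C('r')+3=3+3=6
L[6]='r': occ=4, LF[6]=C('r')+4=3+4=7
L[7]='$': occ=0, LF[7]=C('$')+0=0+0=0

Answer: 1 3 4 2 5 6 7 0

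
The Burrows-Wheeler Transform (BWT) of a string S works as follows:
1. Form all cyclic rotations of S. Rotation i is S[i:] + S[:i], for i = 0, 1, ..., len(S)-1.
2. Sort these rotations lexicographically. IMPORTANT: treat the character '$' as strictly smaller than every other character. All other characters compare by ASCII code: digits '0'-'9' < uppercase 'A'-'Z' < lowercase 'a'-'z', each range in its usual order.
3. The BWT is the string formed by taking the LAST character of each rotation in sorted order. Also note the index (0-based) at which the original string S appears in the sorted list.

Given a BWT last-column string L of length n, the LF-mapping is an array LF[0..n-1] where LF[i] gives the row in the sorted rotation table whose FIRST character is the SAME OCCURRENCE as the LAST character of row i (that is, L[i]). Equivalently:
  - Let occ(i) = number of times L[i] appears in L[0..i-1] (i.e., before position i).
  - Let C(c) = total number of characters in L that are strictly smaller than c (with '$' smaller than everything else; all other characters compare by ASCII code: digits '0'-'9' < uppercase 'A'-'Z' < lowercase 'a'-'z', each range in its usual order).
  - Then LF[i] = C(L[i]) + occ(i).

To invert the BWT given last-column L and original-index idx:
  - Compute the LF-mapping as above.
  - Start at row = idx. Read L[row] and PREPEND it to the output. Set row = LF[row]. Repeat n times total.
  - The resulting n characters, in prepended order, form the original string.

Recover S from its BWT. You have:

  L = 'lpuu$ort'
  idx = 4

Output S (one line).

Answer: ruotupl$

Derivation:
LF mapping: 1 3 6 7 0 2 4 5
Walk LF starting at row 4, prepending L[row]:
  step 1: row=4, L[4]='$', prepend. Next row=LF[4]=0
  step 2: row=0, L[0]='l', prepend. Next row=LF[0]=1
  step 3: row=1, L[1]='p', prepend. Next row=LF[1]=3
  step 4: row=3, L[3]='u', prepend. Next row=LF[3]=7
  step 5: row=7, L[7]='t', prepend. Next row=LF[7]=5
  step 6: row=5, L[5]='o', prepend. Next row=LF[5]=2
  step 7: row=2, L[2]='u', prepend. Next row=LF[2]=6
  step 8: row=6, L[6]='r', prepend. Next row=LF[6]=4
Reversed output: ruotupl$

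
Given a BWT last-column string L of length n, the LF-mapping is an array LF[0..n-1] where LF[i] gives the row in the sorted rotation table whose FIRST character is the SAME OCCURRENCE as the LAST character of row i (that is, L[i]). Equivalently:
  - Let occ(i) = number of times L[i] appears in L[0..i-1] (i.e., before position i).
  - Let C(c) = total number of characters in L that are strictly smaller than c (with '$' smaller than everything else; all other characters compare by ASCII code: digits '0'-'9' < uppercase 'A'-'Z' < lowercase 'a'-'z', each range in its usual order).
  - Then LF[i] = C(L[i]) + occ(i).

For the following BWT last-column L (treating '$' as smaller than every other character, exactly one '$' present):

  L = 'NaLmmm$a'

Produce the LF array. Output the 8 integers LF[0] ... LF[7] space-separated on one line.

Char counts: '$':1, 'L':1, 'N':1, 'a':2, 'm':3
C (first-col start): C('$')=0, C('L')=1, C('N')=2, C('a')=3, C('m')=5
L[0]='N': occ=0, LF[0]=C('N')+0=2+0=2
L[1]='a': occ=0, LF[1]=C('a')+0=3+0=3
L[2]='L': occ=0, LF[2]=C('L')+0=1+0=1
L[3]='m': occ=0, LF[3]=C('m')+0=5+0=5
L[4]='m': occ=1, LF[4]=C('m')+1=5+1=6
L[5]='m': occ=2, LF[5]=C('m')+2=5+2=7
L[6]='$': occ=0, LF[6]=C('$')+0=0+0=0
L[7]='a': occ=1, LF[7]=C('a')+1=3+1=4

Answer: 2 3 1 5 6 7 0 4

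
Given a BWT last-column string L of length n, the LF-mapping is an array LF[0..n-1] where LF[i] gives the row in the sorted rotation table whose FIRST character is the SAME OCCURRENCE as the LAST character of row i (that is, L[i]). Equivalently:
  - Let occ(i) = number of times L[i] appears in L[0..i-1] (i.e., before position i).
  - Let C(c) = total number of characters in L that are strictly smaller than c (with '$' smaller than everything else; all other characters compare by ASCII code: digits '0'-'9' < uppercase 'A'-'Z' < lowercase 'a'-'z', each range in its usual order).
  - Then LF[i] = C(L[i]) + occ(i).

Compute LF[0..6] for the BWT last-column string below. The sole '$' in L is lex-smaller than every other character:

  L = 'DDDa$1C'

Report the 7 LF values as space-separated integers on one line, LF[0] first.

Answer: 3 4 5 6 0 1 2

Derivation:
Char counts: '$':1, '1':1, 'C':1, 'D':3, 'a':1
C (first-col start): C('$')=0, C('1')=1, C('C')=2, C('D')=3, C('a')=6
L[0]='D': occ=0, LF[0]=C('D')+0=3+0=3
L[1]='D': occ=1, LF[1]=C('D')+1=3+1=4
L[2]='D': occ=2, LF[2]=C('D')+2=3+2=5
L[3]='a': occ=0, LF[3]=C('a')+0=6+0=6
L[4]='$': occ=0, LF[4]=C('$')+0=0+0=0
L[5]='1': occ=0, LF[5]=C('1')+0=1+0=1
L[6]='C': occ=0, LF[6]=C('C')+0=2+0=2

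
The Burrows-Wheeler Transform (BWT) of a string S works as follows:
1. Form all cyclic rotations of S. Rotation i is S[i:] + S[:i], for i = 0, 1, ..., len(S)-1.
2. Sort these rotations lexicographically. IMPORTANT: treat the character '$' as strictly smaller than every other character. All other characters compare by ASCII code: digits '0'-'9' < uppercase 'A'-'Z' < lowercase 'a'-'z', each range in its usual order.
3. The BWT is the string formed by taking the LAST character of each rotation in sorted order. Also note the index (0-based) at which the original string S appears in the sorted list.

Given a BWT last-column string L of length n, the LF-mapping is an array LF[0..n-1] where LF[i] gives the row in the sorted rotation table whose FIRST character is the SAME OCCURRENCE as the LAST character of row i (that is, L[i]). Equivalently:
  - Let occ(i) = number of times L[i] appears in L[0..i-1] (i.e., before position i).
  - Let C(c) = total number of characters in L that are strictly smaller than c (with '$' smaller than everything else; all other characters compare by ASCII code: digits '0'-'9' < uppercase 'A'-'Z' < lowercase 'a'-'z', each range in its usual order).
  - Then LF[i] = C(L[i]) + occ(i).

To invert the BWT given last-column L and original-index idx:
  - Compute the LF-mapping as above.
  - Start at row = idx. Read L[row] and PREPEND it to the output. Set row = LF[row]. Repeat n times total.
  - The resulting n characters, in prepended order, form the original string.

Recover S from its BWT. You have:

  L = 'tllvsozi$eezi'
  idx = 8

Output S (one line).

Answer: sizzleviolet$

Derivation:
LF mapping: 9 5 6 10 8 7 11 3 0 1 2 12 4
Walk LF starting at row 8, prepending L[row]:
  step 1: row=8, L[8]='$', prepend. Next row=LF[8]=0
  step 2: row=0, L[0]='t', prepend. Next row=LF[0]=9
  step 3: row=9, L[9]='e', prepend. Next row=LF[9]=1
  step 4: row=1, L[1]='l', prepend. Next row=LF[1]=5
  step 5: row=5, L[5]='o', prepend. Next row=LF[5]=7
  step 6: row=7, L[7]='i', prepend. Next row=LF[7]=3
  step 7: row=3, L[3]='v', prepend. Next row=LF[3]=10
  step 8: row=10, L[10]='e', prepend. Next row=LF[10]=2
  step 9: row=2, L[2]='l', prepend. Next row=LF[2]=6
  step 10: row=6, L[6]='z', prepend. Next row=LF[6]=11
  step 11: row=11, L[11]='z', prepend. Next row=LF[11]=12
  step 12: row=12, L[12]='i', prepend. Next row=LF[12]=4
  step 13: row=4, L[4]='s', prepend. Next row=LF[4]=8
Reversed output: sizzleviolet$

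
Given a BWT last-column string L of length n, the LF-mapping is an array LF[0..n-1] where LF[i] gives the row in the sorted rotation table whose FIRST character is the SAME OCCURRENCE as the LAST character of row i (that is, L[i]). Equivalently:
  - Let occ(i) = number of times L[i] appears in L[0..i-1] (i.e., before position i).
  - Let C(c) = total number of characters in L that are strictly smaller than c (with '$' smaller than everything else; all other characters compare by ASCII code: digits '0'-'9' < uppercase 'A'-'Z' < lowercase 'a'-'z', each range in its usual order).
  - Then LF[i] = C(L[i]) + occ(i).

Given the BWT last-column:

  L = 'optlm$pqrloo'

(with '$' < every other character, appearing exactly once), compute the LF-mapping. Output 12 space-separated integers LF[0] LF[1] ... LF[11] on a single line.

Char counts: '$':1, 'l':2, 'm':1, 'o':3, 'p':2, 'q':1, 'r':1, 't':1
C (first-col start): C('$')=0, C('l')=1, C('m')=3, C('o')=4, C('p')=7, C('q')=9, C('r')=10, C('t')=11
L[0]='o': occ=0, LF[0]=C('o')+0=4+0=4
L[1]='p': occ=0, LF[1]=C('p')+0=7+0=7
L[2]='t': occ=0, LF[2]=C('t')+0=11+0=11
L[3]='l': occ=0, LF[3]=C('l')+0=1+0=1
L[4]='m': occ=0, LF[4]=C('m')+0=3+0=3
L[5]='$': occ=0, LF[5]=C('$')+0=0+0=0
L[6]='p': occ=1, LF[6]=C('p')+1=7+1=8
L[7]='q': occ=0, LF[7]=C('q')+0=9+0=9
L[8]='r': occ=0, LF[8]=C('r')+0=10+0=10
L[9]='l': occ=1, LF[9]=C('l')+1=1+1=2
L[10]='o': occ=1, LF[10]=C('o')+1=4+1=5
L[11]='o': occ=2, LF[11]=C('o')+2=4+2=6

Answer: 4 7 11 1 3 0 8 9 10 2 5 6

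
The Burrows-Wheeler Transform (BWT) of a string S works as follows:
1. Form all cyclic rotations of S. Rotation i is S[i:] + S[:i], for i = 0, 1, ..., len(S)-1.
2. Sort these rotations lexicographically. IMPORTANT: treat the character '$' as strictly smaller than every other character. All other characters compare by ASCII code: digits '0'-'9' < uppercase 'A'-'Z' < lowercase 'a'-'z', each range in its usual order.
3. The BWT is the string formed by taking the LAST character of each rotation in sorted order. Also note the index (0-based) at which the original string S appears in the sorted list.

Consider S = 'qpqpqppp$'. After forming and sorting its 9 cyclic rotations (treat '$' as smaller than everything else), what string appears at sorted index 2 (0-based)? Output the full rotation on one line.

Answer: pp$qpqpqp

Derivation:
All 9 rotations (rotation i = S[i:]+S[:i]):
  rot[0] = qpqpqppp$
  rot[1] = pqpqppp$q
  rot[2] = qpqppp$qp
  rot[3] = pqppp$qpq
  rot[4] = qppp$qpqp
  rot[5] = ppp$qpqpq
  rot[6] = pp$qpqpqp
  rot[7] = p$qpqpqpp
  rot[8] = $qpqpqppp
Sorted (with $ < everything):
  sorted[0] = $qpqpqppp
  sorted[1] = p$qpqpqpp
  sorted[2] = pp$qpqpqp
  sorted[3] = ppp$qpqpq
  sorted[4] = pqppp$qpq
  sorted[5] = pqpqppp$q
  sorted[6] = qppp$qpqp
  sorted[7] = qpqppp$qp
  sorted[8] = qpqpqppp$
sorted[2] = pp$qpqpqp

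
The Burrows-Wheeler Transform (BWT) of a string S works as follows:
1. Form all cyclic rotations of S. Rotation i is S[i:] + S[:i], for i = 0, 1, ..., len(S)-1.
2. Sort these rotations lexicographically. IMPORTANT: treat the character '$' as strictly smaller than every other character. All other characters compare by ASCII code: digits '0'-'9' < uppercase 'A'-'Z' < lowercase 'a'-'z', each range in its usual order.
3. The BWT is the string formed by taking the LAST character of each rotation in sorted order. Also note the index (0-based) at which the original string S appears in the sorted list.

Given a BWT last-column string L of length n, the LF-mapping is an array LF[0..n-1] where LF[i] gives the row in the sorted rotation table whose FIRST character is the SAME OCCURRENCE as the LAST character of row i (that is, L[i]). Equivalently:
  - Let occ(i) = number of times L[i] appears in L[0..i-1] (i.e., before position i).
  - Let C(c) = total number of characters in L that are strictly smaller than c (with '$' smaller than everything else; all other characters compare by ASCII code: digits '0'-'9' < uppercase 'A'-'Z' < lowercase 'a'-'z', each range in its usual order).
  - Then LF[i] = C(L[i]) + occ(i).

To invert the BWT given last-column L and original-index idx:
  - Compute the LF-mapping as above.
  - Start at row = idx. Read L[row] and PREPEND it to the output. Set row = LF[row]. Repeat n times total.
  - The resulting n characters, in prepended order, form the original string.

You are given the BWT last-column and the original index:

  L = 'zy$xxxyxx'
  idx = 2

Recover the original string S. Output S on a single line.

LF mapping: 8 6 0 1 2 3 7 4 5
Walk LF starting at row 2, prepending L[row]:
  step 1: row=2, L[2]='$', prepend. Next row=LF[2]=0
  step 2: row=0, L[0]='z', prepend. Next row=LF[0]=8
  step 3: row=8, L[8]='x', prepend. Next row=LF[8]=5
  step 4: row=5, L[5]='x', prepend. Next row=LF[5]=3
  step 5: row=3, L[3]='x', prepend. Next row=LF[3]=1
  step 6: row=1, L[1]='y', prepend. Next row=LF[1]=6
  step 7: row=6, L[6]='y', prepend. Next row=LF[6]=7
  step 8: row=7, L[7]='x', prepend. Next row=LF[7]=4
  step 9: row=4, L[4]='x', prepend. Next row=LF[4]=2
Reversed output: xxyyxxxz$

Answer: xxyyxxxz$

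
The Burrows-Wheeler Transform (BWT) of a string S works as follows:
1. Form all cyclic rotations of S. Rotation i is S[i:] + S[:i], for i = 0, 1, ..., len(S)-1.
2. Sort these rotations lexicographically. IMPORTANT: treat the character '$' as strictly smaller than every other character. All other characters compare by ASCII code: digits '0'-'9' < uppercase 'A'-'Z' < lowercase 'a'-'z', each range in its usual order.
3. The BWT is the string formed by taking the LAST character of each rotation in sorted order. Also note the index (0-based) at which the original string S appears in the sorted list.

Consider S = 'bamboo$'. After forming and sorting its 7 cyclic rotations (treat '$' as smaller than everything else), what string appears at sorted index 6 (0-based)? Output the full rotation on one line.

All 7 rotations (rotation i = S[i:]+S[:i]):
  rot[0] = bamboo$
  rot[1] = amboo$b
  rot[2] = mboo$ba
  rot[3] = boo$bam
  rot[4] = oo$bamb
  rot[5] = o$bambo
  rot[6] = $bamboo
Sorted (with $ < everything):
  sorted[0] = $bamboo
  sorted[1] = amboo$b
  sorted[2] = bamboo$
  sorted[3] = boo$bam
  sorted[4] = mboo$ba
  sorted[5] = o$bambo
  sorted[6] = oo$bamb
sorted[6] = oo$bamb

Answer: oo$bamb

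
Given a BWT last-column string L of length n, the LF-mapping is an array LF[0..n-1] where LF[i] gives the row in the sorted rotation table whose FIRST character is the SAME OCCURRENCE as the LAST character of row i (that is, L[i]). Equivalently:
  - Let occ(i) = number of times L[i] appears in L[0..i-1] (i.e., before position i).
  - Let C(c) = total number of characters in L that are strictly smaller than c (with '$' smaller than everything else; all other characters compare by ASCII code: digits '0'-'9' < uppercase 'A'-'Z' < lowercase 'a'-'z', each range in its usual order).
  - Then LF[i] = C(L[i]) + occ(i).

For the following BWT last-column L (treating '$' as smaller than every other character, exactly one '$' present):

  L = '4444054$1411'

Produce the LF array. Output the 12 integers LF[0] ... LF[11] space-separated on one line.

Answer: 5 6 7 8 1 11 9 0 2 10 3 4

Derivation:
Char counts: '$':1, '0':1, '1':3, '4':6, '5':1
C (first-col start): C('$')=0, C('0')=1, C('1')=2, C('4')=5, C('5')=11
L[0]='4': occ=0, LF[0]=C('4')+0=5+0=5
L[1]='4': occ=1, LF[1]=C('4')+1=5+1=6
L[2]='4': occ=2, LF[2]=C('4')+2=5+2=7
L[3]='4': occ=3, LF[3]=C('4')+3=5+3=8
L[4]='0': occ=0, LF[4]=C('0')+0=1+0=1
L[5]='5': occ=0, LF[5]=C('5')+0=11+0=11
L[6]='4': occ=4, LF[6]=C('4')+4=5+4=9
L[7]='$': occ=0, LF[7]=C('$')+0=0+0=0
L[8]='1': occ=0, LF[8]=C('1')+0=2+0=2
L[9]='4': occ=5, LF[9]=C('4')+5=5+5=10
L[10]='1': occ=1, LF[10]=C('1')+1=2+1=3
L[11]='1': occ=2, LF[11]=C('1')+2=2+2=4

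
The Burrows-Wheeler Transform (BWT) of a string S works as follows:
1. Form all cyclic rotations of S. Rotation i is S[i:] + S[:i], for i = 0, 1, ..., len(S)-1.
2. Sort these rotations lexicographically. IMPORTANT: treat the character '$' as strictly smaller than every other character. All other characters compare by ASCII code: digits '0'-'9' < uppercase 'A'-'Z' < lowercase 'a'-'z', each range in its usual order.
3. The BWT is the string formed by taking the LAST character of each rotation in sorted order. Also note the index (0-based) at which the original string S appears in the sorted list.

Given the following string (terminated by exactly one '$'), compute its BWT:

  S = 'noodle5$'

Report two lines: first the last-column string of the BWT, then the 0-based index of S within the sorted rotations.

Answer: 5eold$on
5

Derivation:
All 8 rotations (rotation i = S[i:]+S[:i]):
  rot[0] = noodle5$
  rot[1] = oodle5$n
  rot[2] = odle5$no
  rot[3] = dle5$noo
  rot[4] = le5$nood
  rot[5] = e5$noodl
  rot[6] = 5$noodle
  rot[7] = $noodle5
Sorted (with $ < everything):
  sorted[0] = $noodle5  (last char: '5')
  sorted[1] = 5$noodle  (last char: 'e')
  sorted[2] = dle5$noo  (last char: 'o')
  sorted[3] = e5$noodl  (last char: 'l')
  sorted[4] = le5$nood  (last char: 'd')
  sorted[5] = noodle5$  (last char: '$')
  sorted[6] = odle5$no  (last char: 'o')
  sorted[7] = oodle5$n  (last char: 'n')
Last column: 5eold$on
Original string S is at sorted index 5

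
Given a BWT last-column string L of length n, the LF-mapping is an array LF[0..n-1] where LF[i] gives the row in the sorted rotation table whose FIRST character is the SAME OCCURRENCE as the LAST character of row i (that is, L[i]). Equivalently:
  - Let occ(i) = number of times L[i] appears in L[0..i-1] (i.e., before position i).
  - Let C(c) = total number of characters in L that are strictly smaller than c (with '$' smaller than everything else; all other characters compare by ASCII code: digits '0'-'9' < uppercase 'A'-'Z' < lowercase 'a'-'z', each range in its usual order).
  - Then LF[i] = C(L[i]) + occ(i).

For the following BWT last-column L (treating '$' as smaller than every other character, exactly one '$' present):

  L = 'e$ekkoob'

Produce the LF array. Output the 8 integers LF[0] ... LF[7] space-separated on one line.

Char counts: '$':1, 'b':1, 'e':2, 'k':2, 'o':2
C (first-col start): C('$')=0, C('b')=1, C('e')=2, C('k')=4, C('o')=6
L[0]='e': occ=0, LF[0]=C('e')+0=2+0=2
L[1]='$': occ=0, LF[1]=C('$')+0=0+0=0
L[2]='e': occ=1, LF[2]=C('e')+1=2+1=3
L[3]='k': occ=0, LF[3]=C('k')+0=4+0=4
L[4]='k': occ=1, LF[4]=C('k')+1=4+1=5
L[5]='o': occ=0, LF[5]=C('o')+0=6+0=6
L[6]='o': occ=1, LF[6]=C('o')+1=6+1=7
L[7]='b': occ=0, LF[7]=C('b')+0=1+0=1

Answer: 2 0 3 4 5 6 7 1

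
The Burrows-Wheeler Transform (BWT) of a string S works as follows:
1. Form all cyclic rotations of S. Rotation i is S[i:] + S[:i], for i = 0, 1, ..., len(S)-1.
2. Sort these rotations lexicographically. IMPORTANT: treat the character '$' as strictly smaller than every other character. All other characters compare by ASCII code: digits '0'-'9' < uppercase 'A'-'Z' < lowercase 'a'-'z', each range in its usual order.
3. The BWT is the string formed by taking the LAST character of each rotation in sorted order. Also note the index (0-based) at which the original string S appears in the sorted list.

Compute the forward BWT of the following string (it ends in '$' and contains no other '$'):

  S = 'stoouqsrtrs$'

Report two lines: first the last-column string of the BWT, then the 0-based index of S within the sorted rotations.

All 12 rotations (rotation i = S[i:]+S[:i]):
  rot[0] = stoouqsrtrs$
  rot[1] = toouqsrtrs$s
  rot[2] = oouqsrtrs$st
  rot[3] = ouqsrtrs$sto
  rot[4] = uqsrtrs$stoo
  rot[5] = qsrtrs$stoou
  rot[6] = srtrs$stoouq
  rot[7] = rtrs$stoouqs
  rot[8] = trs$stoouqsr
  rot[9] = rs$stoouqsrt
  rot[10] = s$stoouqsrtr
  rot[11] = $stoouqsrtrs
Sorted (with $ < everything):
  sorted[0] = $stoouqsrtrs  (last char: 's')
  sorted[1] = oouqsrtrs$st  (last char: 't')
  sorted[2] = ouqsrtrs$sto  (last char: 'o')
  sorted[3] = qsrtrs$stoou  (last char: 'u')
  sorted[4] = rs$stoouqsrt  (last char: 't')
  sorted[5] = rtrs$stoouqs  (last char: 's')
  sorted[6] = s$stoouqsrtr  (last char: 'r')
  sorted[7] = srtrs$stoouq  (last char: 'q')
  sorted[8] = stoouqsrtrs$  (last char: '$')
  sorted[9] = toouqsrtrs$s  (last char: 's')
  sorted[10] = trs$stoouqsr  (last char: 'r')
  sorted[11] = uqsrtrs$stoo  (last char: 'o')
Last column: stoutsrq$sro
Original string S is at sorted index 8

Answer: stoutsrq$sro
8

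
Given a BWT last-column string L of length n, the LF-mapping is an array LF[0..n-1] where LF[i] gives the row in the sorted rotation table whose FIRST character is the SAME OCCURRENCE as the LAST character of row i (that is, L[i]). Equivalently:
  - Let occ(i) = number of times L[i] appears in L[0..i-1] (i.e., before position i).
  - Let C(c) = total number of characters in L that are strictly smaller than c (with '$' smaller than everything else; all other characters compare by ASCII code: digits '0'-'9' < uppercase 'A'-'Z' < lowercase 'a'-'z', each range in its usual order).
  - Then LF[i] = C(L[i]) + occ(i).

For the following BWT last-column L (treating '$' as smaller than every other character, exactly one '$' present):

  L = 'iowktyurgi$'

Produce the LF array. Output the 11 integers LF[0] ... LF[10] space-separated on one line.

Char counts: '$':1, 'g':1, 'i':2, 'k':1, 'o':1, 'r':1, 't':1, 'u':1, 'w':1, 'y':1
C (first-col start): C('$')=0, C('g')=1, C('i')=2, C('k')=4, C('o')=5, C('r')=6, C('t')=7, C('u')=8, C('w')=9, C('y')=10
L[0]='i': occ=0, LF[0]=C('i')+0=2+0=2
L[1]='o': occ=0, LF[1]=C('o')+0=5+0=5
L[2]='w': occ=0, LF[2]=C('w')+0=9+0=9
L[3]='k': occ=0, LF[3]=C('k')+0=4+0=4
L[4]='t': occ=0, LF[4]=C('t')+0=7+0=7
L[5]='y': occ=0, LF[5]=C('y')+0=10+0=10
L[6]='u': occ=0, LF[6]=C('u')+0=8+0=8
L[7]='r': occ=0, LF[7]=C('r')+0=6+0=6
L[8]='g': occ=0, LF[8]=C('g')+0=1+0=1
L[9]='i': occ=1, LF[9]=C('i')+1=2+1=3
L[10]='$': occ=0, LF[10]=C('$')+0=0+0=0

Answer: 2 5 9 4 7 10 8 6 1 3 0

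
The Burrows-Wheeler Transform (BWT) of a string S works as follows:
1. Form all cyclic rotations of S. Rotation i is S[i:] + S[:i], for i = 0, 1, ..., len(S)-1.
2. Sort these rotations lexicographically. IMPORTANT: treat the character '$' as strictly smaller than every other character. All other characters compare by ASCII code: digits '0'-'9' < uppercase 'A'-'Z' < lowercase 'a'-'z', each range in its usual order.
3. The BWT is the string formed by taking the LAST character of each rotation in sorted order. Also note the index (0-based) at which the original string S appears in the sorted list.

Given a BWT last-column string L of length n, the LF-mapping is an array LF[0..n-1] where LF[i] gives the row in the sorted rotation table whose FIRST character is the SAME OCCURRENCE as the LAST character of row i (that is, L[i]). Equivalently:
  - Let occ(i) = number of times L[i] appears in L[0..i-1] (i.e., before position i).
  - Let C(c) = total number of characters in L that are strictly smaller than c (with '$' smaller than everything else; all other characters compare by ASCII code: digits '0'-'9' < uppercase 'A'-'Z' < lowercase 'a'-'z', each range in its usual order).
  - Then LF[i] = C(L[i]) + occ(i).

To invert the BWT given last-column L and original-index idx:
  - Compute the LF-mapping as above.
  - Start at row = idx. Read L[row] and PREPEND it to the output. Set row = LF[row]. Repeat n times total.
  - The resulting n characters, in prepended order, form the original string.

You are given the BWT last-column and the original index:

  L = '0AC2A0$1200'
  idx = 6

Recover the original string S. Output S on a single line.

LF mapping: 1 8 10 6 9 2 0 5 7 3 4
Walk LF starting at row 6, prepending L[row]:
  step 1: row=6, L[6]='$', prepend. Next row=LF[6]=0
  step 2: row=0, L[0]='0', prepend. Next row=LF[0]=1
  step 3: row=1, L[1]='A', prepend. Next row=LF[1]=8
  step 4: row=8, L[8]='2', prepend. Next row=LF[8]=7
  step 5: row=7, L[7]='1', prepend. Next row=LF[7]=5
  step 6: row=5, L[5]='0', prepend. Next row=LF[5]=2
  step 7: row=2, L[2]='C', prepend. Next row=LF[2]=10
  step 8: row=10, L[10]='0', prepend. Next row=LF[10]=4
  step 9: row=4, L[4]='A', prepend. Next row=LF[4]=9
  step 10: row=9, L[9]='0', prepend. Next row=LF[9]=3
  step 11: row=3, L[3]='2', prepend. Next row=LF[3]=6
Reversed output: 20A0C012A0$

Answer: 20A0C012A0$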